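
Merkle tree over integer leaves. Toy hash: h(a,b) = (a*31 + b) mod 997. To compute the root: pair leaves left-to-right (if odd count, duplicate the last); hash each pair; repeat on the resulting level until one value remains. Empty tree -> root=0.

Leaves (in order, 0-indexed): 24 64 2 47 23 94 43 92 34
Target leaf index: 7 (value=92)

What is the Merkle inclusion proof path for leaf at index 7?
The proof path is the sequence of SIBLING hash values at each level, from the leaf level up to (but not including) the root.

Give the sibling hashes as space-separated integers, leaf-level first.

Answer: 43 807 232 463

Derivation:
L0 (leaves): [24, 64, 2, 47, 23, 94, 43, 92, 34], target index=7
L1: h(24,64)=(24*31+64)%997=808 [pair 0] h(2,47)=(2*31+47)%997=109 [pair 1] h(23,94)=(23*31+94)%997=807 [pair 2] h(43,92)=(43*31+92)%997=428 [pair 3] h(34,34)=(34*31+34)%997=91 [pair 4] -> [808, 109, 807, 428, 91]
  Sibling for proof at L0: 43
L2: h(808,109)=(808*31+109)%997=232 [pair 0] h(807,428)=(807*31+428)%997=520 [pair 1] h(91,91)=(91*31+91)%997=918 [pair 2] -> [232, 520, 918]
  Sibling for proof at L1: 807
L3: h(232,520)=(232*31+520)%997=733 [pair 0] h(918,918)=(918*31+918)%997=463 [pair 1] -> [733, 463]
  Sibling for proof at L2: 232
L4: h(733,463)=(733*31+463)%997=255 [pair 0] -> [255]
  Sibling for proof at L3: 463
Root: 255
Proof path (sibling hashes from leaf to root): [43, 807, 232, 463]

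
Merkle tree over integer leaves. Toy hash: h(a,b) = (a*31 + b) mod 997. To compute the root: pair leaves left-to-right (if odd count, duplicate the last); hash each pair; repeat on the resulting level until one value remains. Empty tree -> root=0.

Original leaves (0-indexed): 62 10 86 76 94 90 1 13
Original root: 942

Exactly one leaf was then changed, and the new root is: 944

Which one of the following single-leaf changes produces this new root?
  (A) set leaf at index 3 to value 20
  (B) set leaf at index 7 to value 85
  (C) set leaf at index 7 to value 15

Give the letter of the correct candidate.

Original leaves: [62, 10, 86, 76, 94, 90, 1, 13]
Target new root: 944
Try each candidate change and compute the resulting root:
Candidate A: set leaf[3] = 20 -> leaves = [62, 10, 86, 20, 94, 90, 1, 13]
  L0: [62, 10, 86, 20, 94, 90, 1, 13]
  L1: h(62,10)=(62*31+10)%997=935 h(86,20)=(86*31+20)%997=692 h(94,90)=(94*31+90)%997=13 h(1,13)=(1*31+13)%997=44 -> [935, 692, 13, 44]
  L2: h(935,692)=(935*31+692)%997=764 h(13,44)=(13*31+44)%997=447 -> [764, 447]
  L3: h(764,447)=(764*31+447)%997=203 -> [203]
  root = 203 != target 944
Candidate B: set leaf[7] = 85 -> leaves = [62, 10, 86, 76, 94, 90, 1, 85]
  L0: [62, 10, 86, 76, 94, 90, 1, 85]
  L1: h(62,10)=(62*31+10)%997=935 h(86,76)=(86*31+76)%997=748 h(94,90)=(94*31+90)%997=13 h(1,85)=(1*31+85)%997=116 -> [935, 748, 13, 116]
  L2: h(935,748)=(935*31+748)%997=820 h(13,116)=(13*31+116)%997=519 -> [820, 519]
  L3: h(820,519)=(820*31+519)%997=17 -> [17]
  root = 17 != target 944
Candidate C: set leaf[7] = 15 -> leaves = [62, 10, 86, 76, 94, 90, 1, 15]
  L0: [62, 10, 86, 76, 94, 90, 1, 15]
  L1: h(62,10)=(62*31+10)%997=935 h(86,76)=(86*31+76)%997=748 h(94,90)=(94*31+90)%997=13 h(1,15)=(1*31+15)%997=46 -> [935, 748, 13, 46]
  L2: h(935,748)=(935*31+748)%997=820 h(13,46)=(13*31+46)%997=449 -> [820, 449]
  L3: h(820,449)=(820*31+449)%997=944 -> [944]
  root = 944 == target 944  ** MATCH **
Candidate C produces the target root.

Answer: C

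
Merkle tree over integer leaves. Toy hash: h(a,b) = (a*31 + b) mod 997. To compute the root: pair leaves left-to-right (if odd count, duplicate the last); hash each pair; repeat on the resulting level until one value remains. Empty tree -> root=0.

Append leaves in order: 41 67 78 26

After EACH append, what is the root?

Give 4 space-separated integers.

Answer: 41 341 106 54

Derivation:
After append 41 (leaves=[41]):
  L0: [41]
  root=41
After append 67 (leaves=[41, 67]):
  L0: [41, 67]
  L1: h(41,67)=(41*31+67)%997=341 -> [341]
  root=341
After append 78 (leaves=[41, 67, 78]):
  L0: [41, 67, 78]
  L1: h(41,67)=(41*31+67)%997=341 h(78,78)=(78*31+78)%997=502 -> [341, 502]
  L2: h(341,502)=(341*31+502)%997=106 -> [106]
  root=106
After append 26 (leaves=[41, 67, 78, 26]):
  L0: [41, 67, 78, 26]
  L1: h(41,67)=(41*31+67)%997=341 h(78,26)=(78*31+26)%997=450 -> [341, 450]
  L2: h(341,450)=(341*31+450)%997=54 -> [54]
  root=54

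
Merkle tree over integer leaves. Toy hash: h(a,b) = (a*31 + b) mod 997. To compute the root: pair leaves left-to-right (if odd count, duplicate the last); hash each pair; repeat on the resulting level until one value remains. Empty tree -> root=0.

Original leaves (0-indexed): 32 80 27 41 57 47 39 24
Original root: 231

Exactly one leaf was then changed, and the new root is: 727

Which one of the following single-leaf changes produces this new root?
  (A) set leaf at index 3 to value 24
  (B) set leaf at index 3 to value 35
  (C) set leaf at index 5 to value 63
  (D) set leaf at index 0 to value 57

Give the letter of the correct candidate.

Original leaves: [32, 80, 27, 41, 57, 47, 39, 24]
Target new root: 727
Try each candidate change and compute the resulting root:
Candidate A: set leaf[3] = 24 -> leaves = [32, 80, 27, 24, 57, 47, 39, 24]
  L0: [32, 80, 27, 24, 57, 47, 39, 24]
  L1: h(32,80)=(32*31+80)%997=75 h(27,24)=(27*31+24)%997=861 h(57,47)=(57*31+47)%997=817 h(39,24)=(39*31+24)%997=236 -> [75, 861, 817, 236]
  L2: h(75,861)=(75*31+861)%997=195 h(817,236)=(817*31+236)%997=638 -> [195, 638]
  L3: h(195,638)=(195*31+638)%997=701 -> [701]
  root = 701 != target 727
Candidate B: set leaf[3] = 35 -> leaves = [32, 80, 27, 35, 57, 47, 39, 24]
  L0: [32, 80, 27, 35, 57, 47, 39, 24]
  L1: h(32,80)=(32*31+80)%997=75 h(27,35)=(27*31+35)%997=872 h(57,47)=(57*31+47)%997=817 h(39,24)=(39*31+24)%997=236 -> [75, 872, 817, 236]
  L2: h(75,872)=(75*31+872)%997=206 h(817,236)=(817*31+236)%997=638 -> [206, 638]
  L3: h(206,638)=(206*31+638)%997=45 -> [45]
  root = 45 != target 727
Candidate C: set leaf[5] = 63 -> leaves = [32, 80, 27, 41, 57, 63, 39, 24]
  L0: [32, 80, 27, 41, 57, 63, 39, 24]
  L1: h(32,80)=(32*31+80)%997=75 h(27,41)=(27*31+41)%997=878 h(57,63)=(57*31+63)%997=833 h(39,24)=(39*31+24)%997=236 -> [75, 878, 833, 236]
  L2: h(75,878)=(75*31+878)%997=212 h(833,236)=(833*31+236)%997=137 -> [212, 137]
  L3: h(212,137)=(212*31+137)%997=727 -> [727]
  root = 727 == target 727  ** MATCH **
Candidate D: set leaf[0] = 57 -> leaves = [57, 80, 27, 41, 57, 47, 39, 24]
  L0: [57, 80, 27, 41, 57, 47, 39, 24]
  L1: h(57,80)=(57*31+80)%997=850 h(27,41)=(27*31+41)%997=878 h(57,47)=(57*31+47)%997=817 h(39,24)=(39*31+24)%997=236 -> [850, 878, 817, 236]
  L2: h(850,878)=(850*31+878)%997=309 h(817,236)=(817*31+236)%997=638 -> [309, 638]
  L3: h(309,638)=(309*31+638)%997=247 -> [247]
  root = 247 != target 727
Candidate C produces the target root.

Answer: C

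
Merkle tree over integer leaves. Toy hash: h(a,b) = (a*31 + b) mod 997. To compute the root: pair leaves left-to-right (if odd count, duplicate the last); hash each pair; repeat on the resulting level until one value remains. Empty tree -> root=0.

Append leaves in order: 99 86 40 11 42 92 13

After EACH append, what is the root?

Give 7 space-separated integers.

Answer: 99 164 382 353 113 716 735

Derivation:
After append 99 (leaves=[99]):
  L0: [99]
  root=99
After append 86 (leaves=[99, 86]):
  L0: [99, 86]
  L1: h(99,86)=(99*31+86)%997=164 -> [164]
  root=164
After append 40 (leaves=[99, 86, 40]):
  L0: [99, 86, 40]
  L1: h(99,86)=(99*31+86)%997=164 h(40,40)=(40*31+40)%997=283 -> [164, 283]
  L2: h(164,283)=(164*31+283)%997=382 -> [382]
  root=382
After append 11 (leaves=[99, 86, 40, 11]):
  L0: [99, 86, 40, 11]
  L1: h(99,86)=(99*31+86)%997=164 h(40,11)=(40*31+11)%997=254 -> [164, 254]
  L2: h(164,254)=(164*31+254)%997=353 -> [353]
  root=353
After append 42 (leaves=[99, 86, 40, 11, 42]):
  L0: [99, 86, 40, 11, 42]
  L1: h(99,86)=(99*31+86)%997=164 h(40,11)=(40*31+11)%997=254 h(42,42)=(42*31+42)%997=347 -> [164, 254, 347]
  L2: h(164,254)=(164*31+254)%997=353 h(347,347)=(347*31+347)%997=137 -> [353, 137]
  L3: h(353,137)=(353*31+137)%997=113 -> [113]
  root=113
After append 92 (leaves=[99, 86, 40, 11, 42, 92]):
  L0: [99, 86, 40, 11, 42, 92]
  L1: h(99,86)=(99*31+86)%997=164 h(40,11)=(40*31+11)%997=254 h(42,92)=(42*31+92)%997=397 -> [164, 254, 397]
  L2: h(164,254)=(164*31+254)%997=353 h(397,397)=(397*31+397)%997=740 -> [353, 740]
  L3: h(353,740)=(353*31+740)%997=716 -> [716]
  root=716
After append 13 (leaves=[99, 86, 40, 11, 42, 92, 13]):
  L0: [99, 86, 40, 11, 42, 92, 13]
  L1: h(99,86)=(99*31+86)%997=164 h(40,11)=(40*31+11)%997=254 h(42,92)=(42*31+92)%997=397 h(13,13)=(13*31+13)%997=416 -> [164, 254, 397, 416]
  L2: h(164,254)=(164*31+254)%997=353 h(397,416)=(397*31+416)%997=759 -> [353, 759]
  L3: h(353,759)=(353*31+759)%997=735 -> [735]
  root=735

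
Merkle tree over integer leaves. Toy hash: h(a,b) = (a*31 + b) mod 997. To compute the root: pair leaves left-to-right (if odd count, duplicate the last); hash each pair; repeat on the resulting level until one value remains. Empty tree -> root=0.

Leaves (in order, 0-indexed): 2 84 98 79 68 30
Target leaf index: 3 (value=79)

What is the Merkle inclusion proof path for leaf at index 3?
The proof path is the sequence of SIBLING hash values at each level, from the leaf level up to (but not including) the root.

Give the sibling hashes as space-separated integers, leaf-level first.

L0 (leaves): [2, 84, 98, 79, 68, 30], target index=3
L1: h(2,84)=(2*31+84)%997=146 [pair 0] h(98,79)=(98*31+79)%997=126 [pair 1] h(68,30)=(68*31+30)%997=144 [pair 2] -> [146, 126, 144]
  Sibling for proof at L0: 98
L2: h(146,126)=(146*31+126)%997=664 [pair 0] h(144,144)=(144*31+144)%997=620 [pair 1] -> [664, 620]
  Sibling for proof at L1: 146
L3: h(664,620)=(664*31+620)%997=267 [pair 0] -> [267]
  Sibling for proof at L2: 620
Root: 267
Proof path (sibling hashes from leaf to root): [98, 146, 620]

Answer: 98 146 620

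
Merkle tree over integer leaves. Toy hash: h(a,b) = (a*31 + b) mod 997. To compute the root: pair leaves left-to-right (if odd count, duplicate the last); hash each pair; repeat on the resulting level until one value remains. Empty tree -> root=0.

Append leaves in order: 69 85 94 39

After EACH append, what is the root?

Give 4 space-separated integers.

After append 69 (leaves=[69]):
  L0: [69]
  root=69
After append 85 (leaves=[69, 85]):
  L0: [69, 85]
  L1: h(69,85)=(69*31+85)%997=230 -> [230]
  root=230
After append 94 (leaves=[69, 85, 94]):
  L0: [69, 85, 94]
  L1: h(69,85)=(69*31+85)%997=230 h(94,94)=(94*31+94)%997=17 -> [230, 17]
  L2: h(230,17)=(230*31+17)%997=168 -> [168]
  root=168
After append 39 (leaves=[69, 85, 94, 39]):
  L0: [69, 85, 94, 39]
  L1: h(69,85)=(69*31+85)%997=230 h(94,39)=(94*31+39)%997=959 -> [230, 959]
  L2: h(230,959)=(230*31+959)%997=113 -> [113]
  root=113

Answer: 69 230 168 113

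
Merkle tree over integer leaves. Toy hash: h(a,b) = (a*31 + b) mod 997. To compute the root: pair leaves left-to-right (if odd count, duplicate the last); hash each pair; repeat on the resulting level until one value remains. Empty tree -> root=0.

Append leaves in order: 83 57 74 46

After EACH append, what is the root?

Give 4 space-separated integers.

After append 83 (leaves=[83]):
  L0: [83]
  root=83
After append 57 (leaves=[83, 57]):
  L0: [83, 57]
  L1: h(83,57)=(83*31+57)%997=636 -> [636]
  root=636
After append 74 (leaves=[83, 57, 74]):
  L0: [83, 57, 74]
  L1: h(83,57)=(83*31+57)%997=636 h(74,74)=(74*31+74)%997=374 -> [636, 374]
  L2: h(636,374)=(636*31+374)%997=150 -> [150]
  root=150
After append 46 (leaves=[83, 57, 74, 46]):
  L0: [83, 57, 74, 46]
  L1: h(83,57)=(83*31+57)%997=636 h(74,46)=(74*31+46)%997=346 -> [636, 346]
  L2: h(636,346)=(636*31+346)%997=122 -> [122]
  root=122

Answer: 83 636 150 122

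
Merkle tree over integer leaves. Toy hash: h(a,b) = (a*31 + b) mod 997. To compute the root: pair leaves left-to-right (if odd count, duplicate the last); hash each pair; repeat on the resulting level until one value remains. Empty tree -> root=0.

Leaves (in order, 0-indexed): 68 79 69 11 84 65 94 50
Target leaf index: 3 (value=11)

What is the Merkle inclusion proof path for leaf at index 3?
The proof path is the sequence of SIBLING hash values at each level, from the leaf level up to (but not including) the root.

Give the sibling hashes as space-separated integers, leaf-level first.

Answer: 69 193 958

Derivation:
L0 (leaves): [68, 79, 69, 11, 84, 65, 94, 50], target index=3
L1: h(68,79)=(68*31+79)%997=193 [pair 0] h(69,11)=(69*31+11)%997=156 [pair 1] h(84,65)=(84*31+65)%997=675 [pair 2] h(94,50)=(94*31+50)%997=970 [pair 3] -> [193, 156, 675, 970]
  Sibling for proof at L0: 69
L2: h(193,156)=(193*31+156)%997=157 [pair 0] h(675,970)=(675*31+970)%997=958 [pair 1] -> [157, 958]
  Sibling for proof at L1: 193
L3: h(157,958)=(157*31+958)%997=840 [pair 0] -> [840]
  Sibling for proof at L2: 958
Root: 840
Proof path (sibling hashes from leaf to root): [69, 193, 958]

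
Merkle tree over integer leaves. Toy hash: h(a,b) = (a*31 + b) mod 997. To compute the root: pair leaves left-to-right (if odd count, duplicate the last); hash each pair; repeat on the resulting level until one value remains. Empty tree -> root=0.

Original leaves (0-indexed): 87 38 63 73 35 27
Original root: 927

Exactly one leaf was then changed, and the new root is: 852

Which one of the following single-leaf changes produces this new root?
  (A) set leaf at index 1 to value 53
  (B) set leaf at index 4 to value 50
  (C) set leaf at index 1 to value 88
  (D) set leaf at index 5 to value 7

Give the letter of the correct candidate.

Original leaves: [87, 38, 63, 73, 35, 27]
Target new root: 852
Try each candidate change and compute the resulting root:
Candidate A: set leaf[1] = 53 -> leaves = [87, 53, 63, 73, 35, 27]
  L0: [87, 53, 63, 73, 35, 27]
  L1: h(87,53)=(87*31+53)%997=756 h(63,73)=(63*31+73)%997=32 h(35,27)=(35*31+27)%997=115 -> [756, 32, 115]
  L2: h(756,32)=(756*31+32)%997=537 h(115,115)=(115*31+115)%997=689 -> [537, 689]
  L3: h(537,689)=(537*31+689)%997=387 -> [387]
  root = 387 != target 852
Candidate B: set leaf[4] = 50 -> leaves = [87, 38, 63, 73, 50, 27]
  L0: [87, 38, 63, 73, 50, 27]
  L1: h(87,38)=(87*31+38)%997=741 h(63,73)=(63*31+73)%997=32 h(50,27)=(50*31+27)%997=580 -> [741, 32, 580]
  L2: h(741,32)=(741*31+32)%997=72 h(580,580)=(580*31+580)%997=614 -> [72, 614]
  L3: h(72,614)=(72*31+614)%997=852 -> [852]
  root = 852 == target 852  ** MATCH **
Candidate C: set leaf[1] = 88 -> leaves = [87, 88, 63, 73, 35, 27]
  L0: [87, 88, 63, 73, 35, 27]
  L1: h(87,88)=(87*31+88)%997=791 h(63,73)=(63*31+73)%997=32 h(35,27)=(35*31+27)%997=115 -> [791, 32, 115]
  L2: h(791,32)=(791*31+32)%997=625 h(115,115)=(115*31+115)%997=689 -> [625, 689]
  L3: h(625,689)=(625*31+689)%997=124 -> [124]
  root = 124 != target 852
Candidate D: set leaf[5] = 7 -> leaves = [87, 38, 63, 73, 35, 7]
  L0: [87, 38, 63, 73, 35, 7]
  L1: h(87,38)=(87*31+38)%997=741 h(63,73)=(63*31+73)%997=32 h(35,7)=(35*31+7)%997=95 -> [741, 32, 95]
  L2: h(741,32)=(741*31+32)%997=72 h(95,95)=(95*31+95)%997=49 -> [72, 49]
  L3: h(72,49)=(72*31+49)%997=287 -> [287]
  root = 287 != target 852
Candidate B produces the target root.

Answer: B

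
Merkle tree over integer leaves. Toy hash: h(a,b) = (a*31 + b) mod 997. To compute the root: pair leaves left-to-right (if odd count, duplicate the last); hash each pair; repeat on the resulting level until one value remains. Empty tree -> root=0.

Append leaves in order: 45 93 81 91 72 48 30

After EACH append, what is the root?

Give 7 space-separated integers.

After append 45 (leaves=[45]):
  L0: [45]
  root=45
After append 93 (leaves=[45, 93]):
  L0: [45, 93]
  L1: h(45,93)=(45*31+93)%997=491 -> [491]
  root=491
After append 81 (leaves=[45, 93, 81]):
  L0: [45, 93, 81]
  L1: h(45,93)=(45*31+93)%997=491 h(81,81)=(81*31+81)%997=598 -> [491, 598]
  L2: h(491,598)=(491*31+598)%997=864 -> [864]
  root=864
After append 91 (leaves=[45, 93, 81, 91]):
  L0: [45, 93, 81, 91]
  L1: h(45,93)=(45*31+93)%997=491 h(81,91)=(81*31+91)%997=608 -> [491, 608]
  L2: h(491,608)=(491*31+608)%997=874 -> [874]
  root=874
After append 72 (leaves=[45, 93, 81, 91, 72]):
  L0: [45, 93, 81, 91, 72]
  L1: h(45,93)=(45*31+93)%997=491 h(81,91)=(81*31+91)%997=608 h(72,72)=(72*31+72)%997=310 -> [491, 608, 310]
  L2: h(491,608)=(491*31+608)%997=874 h(310,310)=(310*31+310)%997=947 -> [874, 947]
  L3: h(874,947)=(874*31+947)%997=125 -> [125]
  root=125
After append 48 (leaves=[45, 93, 81, 91, 72, 48]):
  L0: [45, 93, 81, 91, 72, 48]
  L1: h(45,93)=(45*31+93)%997=491 h(81,91)=(81*31+91)%997=608 h(72,48)=(72*31+48)%997=286 -> [491, 608, 286]
  L2: h(491,608)=(491*31+608)%997=874 h(286,286)=(286*31+286)%997=179 -> [874, 179]
  L3: h(874,179)=(874*31+179)%997=354 -> [354]
  root=354
After append 30 (leaves=[45, 93, 81, 91, 72, 48, 30]):
  L0: [45, 93, 81, 91, 72, 48, 30]
  L1: h(45,93)=(45*31+93)%997=491 h(81,91)=(81*31+91)%997=608 h(72,48)=(72*31+48)%997=286 h(30,30)=(30*31+30)%997=960 -> [491, 608, 286, 960]
  L2: h(491,608)=(491*31+608)%997=874 h(286,960)=(286*31+960)%997=853 -> [874, 853]
  L3: h(874,853)=(874*31+853)%997=31 -> [31]
  root=31

Answer: 45 491 864 874 125 354 31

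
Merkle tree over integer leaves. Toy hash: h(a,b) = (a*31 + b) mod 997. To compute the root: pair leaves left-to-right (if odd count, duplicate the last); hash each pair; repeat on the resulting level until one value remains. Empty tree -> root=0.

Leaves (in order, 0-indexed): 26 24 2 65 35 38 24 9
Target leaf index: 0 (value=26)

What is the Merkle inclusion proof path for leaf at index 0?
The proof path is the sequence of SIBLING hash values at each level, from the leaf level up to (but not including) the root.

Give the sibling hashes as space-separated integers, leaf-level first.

Answer: 24 127 671

Derivation:
L0 (leaves): [26, 24, 2, 65, 35, 38, 24, 9], target index=0
L1: h(26,24)=(26*31+24)%997=830 [pair 0] h(2,65)=(2*31+65)%997=127 [pair 1] h(35,38)=(35*31+38)%997=126 [pair 2] h(24,9)=(24*31+9)%997=753 [pair 3] -> [830, 127, 126, 753]
  Sibling for proof at L0: 24
L2: h(830,127)=(830*31+127)%997=932 [pair 0] h(126,753)=(126*31+753)%997=671 [pair 1] -> [932, 671]
  Sibling for proof at L1: 127
L3: h(932,671)=(932*31+671)%997=650 [pair 0] -> [650]
  Sibling for proof at L2: 671
Root: 650
Proof path (sibling hashes from leaf to root): [24, 127, 671]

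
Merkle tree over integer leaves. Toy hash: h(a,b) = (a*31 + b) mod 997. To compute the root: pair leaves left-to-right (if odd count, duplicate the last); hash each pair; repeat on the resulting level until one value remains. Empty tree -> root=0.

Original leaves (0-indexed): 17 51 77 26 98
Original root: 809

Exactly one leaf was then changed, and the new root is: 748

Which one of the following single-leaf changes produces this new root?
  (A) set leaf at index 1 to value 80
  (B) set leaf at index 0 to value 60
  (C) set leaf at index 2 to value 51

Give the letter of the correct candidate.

Answer: C

Derivation:
Original leaves: [17, 51, 77, 26, 98]
Target new root: 748
Try each candidate change and compute the resulting root:
Candidate A: set leaf[1] = 80 -> leaves = [17, 80, 77, 26, 98]
  L0: [17, 80, 77, 26, 98]
  L1: h(17,80)=(17*31+80)%997=607 h(77,26)=(77*31+26)%997=419 h(98,98)=(98*31+98)%997=145 -> [607, 419, 145]
  L2: h(607,419)=(607*31+419)%997=293 h(145,145)=(145*31+145)%997=652 -> [293, 652]
  L3: h(293,652)=(293*31+652)%997=762 -> [762]
  root = 762 != target 748
Candidate B: set leaf[0] = 60 -> leaves = [60, 51, 77, 26, 98]
  L0: [60, 51, 77, 26, 98]
  L1: h(60,51)=(60*31+51)%997=914 h(77,26)=(77*31+26)%997=419 h(98,98)=(98*31+98)%997=145 -> [914, 419, 145]
  L2: h(914,419)=(914*31+419)%997=837 h(145,145)=(145*31+145)%997=652 -> [837, 652]
  L3: h(837,652)=(837*31+652)%997=677 -> [677]
  root = 677 != target 748
Candidate C: set leaf[2] = 51 -> leaves = [17, 51, 51, 26, 98]
  L0: [17, 51, 51, 26, 98]
  L1: h(17,51)=(17*31+51)%997=578 h(51,26)=(51*31+26)%997=610 h(98,98)=(98*31+98)%997=145 -> [578, 610, 145]
  L2: h(578,610)=(578*31+610)%997=582 h(145,145)=(145*31+145)%997=652 -> [582, 652]
  L3: h(582,652)=(582*31+652)%997=748 -> [748]
  root = 748 == target 748  ** MATCH **
Candidate C produces the target root.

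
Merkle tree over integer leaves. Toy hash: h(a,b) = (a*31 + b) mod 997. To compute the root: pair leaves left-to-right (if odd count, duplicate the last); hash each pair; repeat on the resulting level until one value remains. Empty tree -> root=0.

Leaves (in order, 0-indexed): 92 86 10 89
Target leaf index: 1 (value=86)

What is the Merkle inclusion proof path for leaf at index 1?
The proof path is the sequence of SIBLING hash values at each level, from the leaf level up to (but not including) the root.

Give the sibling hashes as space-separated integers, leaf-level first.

L0 (leaves): [92, 86, 10, 89], target index=1
L1: h(92,86)=(92*31+86)%997=944 [pair 0] h(10,89)=(10*31+89)%997=399 [pair 1] -> [944, 399]
  Sibling for proof at L0: 92
L2: h(944,399)=(944*31+399)%997=750 [pair 0] -> [750]
  Sibling for proof at L1: 399
Root: 750
Proof path (sibling hashes from leaf to root): [92, 399]

Answer: 92 399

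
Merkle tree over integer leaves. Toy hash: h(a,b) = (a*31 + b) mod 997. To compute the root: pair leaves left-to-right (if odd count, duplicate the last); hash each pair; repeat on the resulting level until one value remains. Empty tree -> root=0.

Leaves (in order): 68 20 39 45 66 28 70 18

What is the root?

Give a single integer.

Answer: 832

Derivation:
L0: [68, 20, 39, 45, 66, 28, 70, 18]
L1: h(68,20)=(68*31+20)%997=134 h(39,45)=(39*31+45)%997=257 h(66,28)=(66*31+28)%997=80 h(70,18)=(70*31+18)%997=194 -> [134, 257, 80, 194]
L2: h(134,257)=(134*31+257)%997=423 h(80,194)=(80*31+194)%997=680 -> [423, 680]
L3: h(423,680)=(423*31+680)%997=832 -> [832]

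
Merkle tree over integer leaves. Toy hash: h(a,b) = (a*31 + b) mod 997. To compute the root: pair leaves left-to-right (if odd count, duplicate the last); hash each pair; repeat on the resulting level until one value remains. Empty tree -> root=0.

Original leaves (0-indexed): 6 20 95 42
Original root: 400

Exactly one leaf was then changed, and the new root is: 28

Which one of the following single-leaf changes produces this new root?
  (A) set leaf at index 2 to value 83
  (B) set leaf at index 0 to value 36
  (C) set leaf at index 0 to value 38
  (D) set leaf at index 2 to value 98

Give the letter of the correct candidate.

Answer: A

Derivation:
Original leaves: [6, 20, 95, 42]
Target new root: 28
Try each candidate change and compute the resulting root:
Candidate A: set leaf[2] = 83 -> leaves = [6, 20, 83, 42]
  L0: [6, 20, 83, 42]
  L1: h(6,20)=(6*31+20)%997=206 h(83,42)=(83*31+42)%997=621 -> [206, 621]
  L2: h(206,621)=(206*31+621)%997=28 -> [28]
  root = 28 == target 28  ** MATCH **
Candidate B: set leaf[0] = 36 -> leaves = [36, 20, 95, 42]
  L0: [36, 20, 95, 42]
  L1: h(36,20)=(36*31+20)%997=139 h(95,42)=(95*31+42)%997=993 -> [139, 993]
  L2: h(139,993)=(139*31+993)%997=317 -> [317]
  root = 317 != target 28
Candidate C: set leaf[0] = 38 -> leaves = [38, 20, 95, 42]
  L0: [38, 20, 95, 42]
  L1: h(38,20)=(38*31+20)%997=201 h(95,42)=(95*31+42)%997=993 -> [201, 993]
  L2: h(201,993)=(201*31+993)%997=245 -> [245]
  root = 245 != target 28
Candidate D: set leaf[2] = 98 -> leaves = [6, 20, 98, 42]
  L0: [6, 20, 98, 42]
  L1: h(6,20)=(6*31+20)%997=206 h(98,42)=(98*31+42)%997=89 -> [206, 89]
  L2: h(206,89)=(206*31+89)%997=493 -> [493]
  root = 493 != target 28
Candidate A produces the target root.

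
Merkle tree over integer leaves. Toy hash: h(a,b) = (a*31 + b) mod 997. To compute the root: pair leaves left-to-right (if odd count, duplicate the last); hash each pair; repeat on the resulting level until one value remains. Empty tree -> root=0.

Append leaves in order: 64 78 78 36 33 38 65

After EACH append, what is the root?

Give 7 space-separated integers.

After append 64 (leaves=[64]):
  L0: [64]
  root=64
After append 78 (leaves=[64, 78]):
  L0: [64, 78]
  L1: h(64,78)=(64*31+78)%997=68 -> [68]
  root=68
After append 78 (leaves=[64, 78, 78]):
  L0: [64, 78, 78]
  L1: h(64,78)=(64*31+78)%997=68 h(78,78)=(78*31+78)%997=502 -> [68, 502]
  L2: h(68,502)=(68*31+502)%997=616 -> [616]
  root=616
After append 36 (leaves=[64, 78, 78, 36]):
  L0: [64, 78, 78, 36]
  L1: h(64,78)=(64*31+78)%997=68 h(78,36)=(78*31+36)%997=460 -> [68, 460]
  L2: h(68,460)=(68*31+460)%997=574 -> [574]
  root=574
After append 33 (leaves=[64, 78, 78, 36, 33]):
  L0: [64, 78, 78, 36, 33]
  L1: h(64,78)=(64*31+78)%997=68 h(78,36)=(78*31+36)%997=460 h(33,33)=(33*31+33)%997=59 -> [68, 460, 59]
  L2: h(68,460)=(68*31+460)%997=574 h(59,59)=(59*31+59)%997=891 -> [574, 891]
  L3: h(574,891)=(574*31+891)%997=739 -> [739]
  root=739
After append 38 (leaves=[64, 78, 78, 36, 33, 38]):
  L0: [64, 78, 78, 36, 33, 38]
  L1: h(64,78)=(64*31+78)%997=68 h(78,36)=(78*31+36)%997=460 h(33,38)=(33*31+38)%997=64 -> [68, 460, 64]
  L2: h(68,460)=(68*31+460)%997=574 h(64,64)=(64*31+64)%997=54 -> [574, 54]
  L3: h(574,54)=(574*31+54)%997=899 -> [899]
  root=899
After append 65 (leaves=[64, 78, 78, 36, 33, 38, 65]):
  L0: [64, 78, 78, 36, 33, 38, 65]
  L1: h(64,78)=(64*31+78)%997=68 h(78,36)=(78*31+36)%997=460 h(33,38)=(33*31+38)%997=64 h(65,65)=(65*31+65)%997=86 -> [68, 460, 64, 86]
  L2: h(68,460)=(68*31+460)%997=574 h(64,86)=(64*31+86)%997=76 -> [574, 76]
  L3: h(574,76)=(574*31+76)%997=921 -> [921]
  root=921

Answer: 64 68 616 574 739 899 921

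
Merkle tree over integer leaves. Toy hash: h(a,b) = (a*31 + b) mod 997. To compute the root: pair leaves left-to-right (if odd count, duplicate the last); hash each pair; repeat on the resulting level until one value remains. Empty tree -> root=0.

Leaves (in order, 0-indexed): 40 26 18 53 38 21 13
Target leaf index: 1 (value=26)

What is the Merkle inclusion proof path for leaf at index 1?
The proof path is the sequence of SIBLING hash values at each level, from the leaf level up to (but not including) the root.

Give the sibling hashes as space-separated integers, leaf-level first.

L0 (leaves): [40, 26, 18, 53, 38, 21, 13], target index=1
L1: h(40,26)=(40*31+26)%997=269 [pair 0] h(18,53)=(18*31+53)%997=611 [pair 1] h(38,21)=(38*31+21)%997=202 [pair 2] h(13,13)=(13*31+13)%997=416 [pair 3] -> [269, 611, 202, 416]
  Sibling for proof at L0: 40
L2: h(269,611)=(269*31+611)%997=974 [pair 0] h(202,416)=(202*31+416)%997=696 [pair 1] -> [974, 696]
  Sibling for proof at L1: 611
L3: h(974,696)=(974*31+696)%997=980 [pair 0] -> [980]
  Sibling for proof at L2: 696
Root: 980
Proof path (sibling hashes from leaf to root): [40, 611, 696]

Answer: 40 611 696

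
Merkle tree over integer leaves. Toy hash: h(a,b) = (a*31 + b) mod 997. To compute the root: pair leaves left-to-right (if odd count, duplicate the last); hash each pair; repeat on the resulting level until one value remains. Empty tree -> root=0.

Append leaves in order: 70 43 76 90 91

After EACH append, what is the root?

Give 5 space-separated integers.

Answer: 70 219 248 262 609

Derivation:
After append 70 (leaves=[70]):
  L0: [70]
  root=70
After append 43 (leaves=[70, 43]):
  L0: [70, 43]
  L1: h(70,43)=(70*31+43)%997=219 -> [219]
  root=219
After append 76 (leaves=[70, 43, 76]):
  L0: [70, 43, 76]
  L1: h(70,43)=(70*31+43)%997=219 h(76,76)=(76*31+76)%997=438 -> [219, 438]
  L2: h(219,438)=(219*31+438)%997=248 -> [248]
  root=248
After append 90 (leaves=[70, 43, 76, 90]):
  L0: [70, 43, 76, 90]
  L1: h(70,43)=(70*31+43)%997=219 h(76,90)=(76*31+90)%997=452 -> [219, 452]
  L2: h(219,452)=(219*31+452)%997=262 -> [262]
  root=262
After append 91 (leaves=[70, 43, 76, 90, 91]):
  L0: [70, 43, 76, 90, 91]
  L1: h(70,43)=(70*31+43)%997=219 h(76,90)=(76*31+90)%997=452 h(91,91)=(91*31+91)%997=918 -> [219, 452, 918]
  L2: h(219,452)=(219*31+452)%997=262 h(918,918)=(918*31+918)%997=463 -> [262, 463]
  L3: h(262,463)=(262*31+463)%997=609 -> [609]
  root=609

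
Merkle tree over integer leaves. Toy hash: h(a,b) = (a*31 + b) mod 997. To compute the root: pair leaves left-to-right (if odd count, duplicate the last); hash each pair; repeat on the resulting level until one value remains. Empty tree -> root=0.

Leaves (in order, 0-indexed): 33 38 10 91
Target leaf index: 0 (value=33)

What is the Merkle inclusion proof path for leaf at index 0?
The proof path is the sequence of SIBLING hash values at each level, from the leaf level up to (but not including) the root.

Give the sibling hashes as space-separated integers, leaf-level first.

L0 (leaves): [33, 38, 10, 91], target index=0
L1: h(33,38)=(33*31+38)%997=64 [pair 0] h(10,91)=(10*31+91)%997=401 [pair 1] -> [64, 401]
  Sibling for proof at L0: 38
L2: h(64,401)=(64*31+401)%997=391 [pair 0] -> [391]
  Sibling for proof at L1: 401
Root: 391
Proof path (sibling hashes from leaf to root): [38, 401]

Answer: 38 401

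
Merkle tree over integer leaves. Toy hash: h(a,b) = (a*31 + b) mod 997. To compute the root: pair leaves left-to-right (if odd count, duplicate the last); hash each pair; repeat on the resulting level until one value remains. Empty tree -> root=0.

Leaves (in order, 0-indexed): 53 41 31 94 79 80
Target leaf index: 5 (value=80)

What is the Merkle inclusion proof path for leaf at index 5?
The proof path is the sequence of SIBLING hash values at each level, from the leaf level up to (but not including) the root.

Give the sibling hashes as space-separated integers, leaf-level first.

Answer: 79 535 418

Derivation:
L0 (leaves): [53, 41, 31, 94, 79, 80], target index=5
L1: h(53,41)=(53*31+41)%997=687 [pair 0] h(31,94)=(31*31+94)%997=58 [pair 1] h(79,80)=(79*31+80)%997=535 [pair 2] -> [687, 58, 535]
  Sibling for proof at L0: 79
L2: h(687,58)=(687*31+58)%997=418 [pair 0] h(535,535)=(535*31+535)%997=171 [pair 1] -> [418, 171]
  Sibling for proof at L1: 535
L3: h(418,171)=(418*31+171)%997=168 [pair 0] -> [168]
  Sibling for proof at L2: 418
Root: 168
Proof path (sibling hashes from leaf to root): [79, 535, 418]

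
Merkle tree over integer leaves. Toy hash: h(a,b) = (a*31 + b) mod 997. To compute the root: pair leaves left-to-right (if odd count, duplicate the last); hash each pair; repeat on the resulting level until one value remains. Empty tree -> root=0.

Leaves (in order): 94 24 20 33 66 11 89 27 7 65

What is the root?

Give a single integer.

L0: [94, 24, 20, 33, 66, 11, 89, 27, 7, 65]
L1: h(94,24)=(94*31+24)%997=944 h(20,33)=(20*31+33)%997=653 h(66,11)=(66*31+11)%997=63 h(89,27)=(89*31+27)%997=792 h(7,65)=(7*31+65)%997=282 -> [944, 653, 63, 792, 282]
L2: h(944,653)=(944*31+653)%997=7 h(63,792)=(63*31+792)%997=751 h(282,282)=(282*31+282)%997=51 -> [7, 751, 51]
L3: h(7,751)=(7*31+751)%997=968 h(51,51)=(51*31+51)%997=635 -> [968, 635]
L4: h(968,635)=(968*31+635)%997=733 -> [733]

Answer: 733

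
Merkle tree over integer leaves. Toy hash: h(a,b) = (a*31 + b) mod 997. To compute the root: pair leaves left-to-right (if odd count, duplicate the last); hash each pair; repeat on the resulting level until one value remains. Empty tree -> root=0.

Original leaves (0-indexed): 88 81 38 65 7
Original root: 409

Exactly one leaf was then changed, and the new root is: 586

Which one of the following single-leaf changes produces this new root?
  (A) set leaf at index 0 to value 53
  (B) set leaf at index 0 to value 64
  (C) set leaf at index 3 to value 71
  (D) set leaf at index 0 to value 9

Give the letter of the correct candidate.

Answer: A

Derivation:
Original leaves: [88, 81, 38, 65, 7]
Target new root: 586
Try each candidate change and compute the resulting root:
Candidate A: set leaf[0] = 53 -> leaves = [53, 81, 38, 65, 7]
  L0: [53, 81, 38, 65, 7]
  L1: h(53,81)=(53*31+81)%997=727 h(38,65)=(38*31+65)%997=246 h(7,7)=(7*31+7)%997=224 -> [727, 246, 224]
  L2: h(727,246)=(727*31+246)%997=849 h(224,224)=(224*31+224)%997=189 -> [849, 189]
  L3: h(849,189)=(849*31+189)%997=586 -> [586]
  root = 586 == target 586  ** MATCH **
Candidate B: set leaf[0] = 64 -> leaves = [64, 81, 38, 65, 7]
  L0: [64, 81, 38, 65, 7]
  L1: h(64,81)=(64*31+81)%997=71 h(38,65)=(38*31+65)%997=246 h(7,7)=(7*31+7)%997=224 -> [71, 246, 224]
  L2: h(71,246)=(71*31+246)%997=453 h(224,224)=(224*31+224)%997=189 -> [453, 189]
  L3: h(453,189)=(453*31+189)%997=274 -> [274]
  root = 274 != target 586
Candidate C: set leaf[3] = 71 -> leaves = [88, 81, 38, 71, 7]
  L0: [88, 81, 38, 71, 7]
  L1: h(88,81)=(88*31+81)%997=815 h(38,71)=(38*31+71)%997=252 h(7,7)=(7*31+7)%997=224 -> [815, 252, 224]
  L2: h(815,252)=(815*31+252)%997=592 h(224,224)=(224*31+224)%997=189 -> [592, 189]
  L3: h(592,189)=(592*31+189)%997=595 -> [595]
  root = 595 != target 586
Candidate D: set leaf[0] = 9 -> leaves = [9, 81, 38, 65, 7]
  L0: [9, 81, 38, 65, 7]
  L1: h(9,81)=(9*31+81)%997=360 h(38,65)=(38*31+65)%997=246 h(7,7)=(7*31+7)%997=224 -> [360, 246, 224]
  L2: h(360,246)=(360*31+246)%997=439 h(224,224)=(224*31+224)%997=189 -> [439, 189]
  L3: h(439,189)=(439*31+189)%997=837 -> [837]
  root = 837 != target 586
Candidate A produces the target root.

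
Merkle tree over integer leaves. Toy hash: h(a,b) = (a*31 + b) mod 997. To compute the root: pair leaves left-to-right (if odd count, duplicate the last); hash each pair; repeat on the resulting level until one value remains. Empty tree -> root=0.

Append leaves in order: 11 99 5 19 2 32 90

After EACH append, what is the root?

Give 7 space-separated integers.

After append 11 (leaves=[11]):
  L0: [11]
  root=11
After append 99 (leaves=[11, 99]):
  L0: [11, 99]
  L1: h(11,99)=(11*31+99)%997=440 -> [440]
  root=440
After append 5 (leaves=[11, 99, 5]):
  L0: [11, 99, 5]
  L1: h(11,99)=(11*31+99)%997=440 h(5,5)=(5*31+5)%997=160 -> [440, 160]
  L2: h(440,160)=(440*31+160)%997=839 -> [839]
  root=839
After append 19 (leaves=[11, 99, 5, 19]):
  L0: [11, 99, 5, 19]
  L1: h(11,99)=(11*31+99)%997=440 h(5,19)=(5*31+19)%997=174 -> [440, 174]
  L2: h(440,174)=(440*31+174)%997=853 -> [853]
  root=853
After append 2 (leaves=[11, 99, 5, 19, 2]):
  L0: [11, 99, 5, 19, 2]
  L1: h(11,99)=(11*31+99)%997=440 h(5,19)=(5*31+19)%997=174 h(2,2)=(2*31+2)%997=64 -> [440, 174, 64]
  L2: h(440,174)=(440*31+174)%997=853 h(64,64)=(64*31+64)%997=54 -> [853, 54]
  L3: h(853,54)=(853*31+54)%997=575 -> [575]
  root=575
After append 32 (leaves=[11, 99, 5, 19, 2, 32]):
  L0: [11, 99, 5, 19, 2, 32]
  L1: h(11,99)=(11*31+99)%997=440 h(5,19)=(5*31+19)%997=174 h(2,32)=(2*31+32)%997=94 -> [440, 174, 94]
  L2: h(440,174)=(440*31+174)%997=853 h(94,94)=(94*31+94)%997=17 -> [853, 17]
  L3: h(853,17)=(853*31+17)%997=538 -> [538]
  root=538
After append 90 (leaves=[11, 99, 5, 19, 2, 32, 90]):
  L0: [11, 99, 5, 19, 2, 32, 90]
  L1: h(11,99)=(11*31+99)%997=440 h(5,19)=(5*31+19)%997=174 h(2,32)=(2*31+32)%997=94 h(90,90)=(90*31+90)%997=886 -> [440, 174, 94, 886]
  L2: h(440,174)=(440*31+174)%997=853 h(94,886)=(94*31+886)%997=809 -> [853, 809]
  L3: h(853,809)=(853*31+809)%997=333 -> [333]
  root=333

Answer: 11 440 839 853 575 538 333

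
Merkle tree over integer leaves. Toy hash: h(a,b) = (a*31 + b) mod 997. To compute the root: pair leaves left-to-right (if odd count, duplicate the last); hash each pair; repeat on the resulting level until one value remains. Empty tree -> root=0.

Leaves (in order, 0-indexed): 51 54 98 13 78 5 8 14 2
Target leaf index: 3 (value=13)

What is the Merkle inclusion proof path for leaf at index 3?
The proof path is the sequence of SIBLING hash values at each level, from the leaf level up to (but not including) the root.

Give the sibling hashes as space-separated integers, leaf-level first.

Answer: 98 638 600 731

Derivation:
L0 (leaves): [51, 54, 98, 13, 78, 5, 8, 14, 2], target index=3
L1: h(51,54)=(51*31+54)%997=638 [pair 0] h(98,13)=(98*31+13)%997=60 [pair 1] h(78,5)=(78*31+5)%997=429 [pair 2] h(8,14)=(8*31+14)%997=262 [pair 3] h(2,2)=(2*31+2)%997=64 [pair 4] -> [638, 60, 429, 262, 64]
  Sibling for proof at L0: 98
L2: h(638,60)=(638*31+60)%997=895 [pair 0] h(429,262)=(429*31+262)%997=600 [pair 1] h(64,64)=(64*31+64)%997=54 [pair 2] -> [895, 600, 54]
  Sibling for proof at L1: 638
L3: h(895,600)=(895*31+600)%997=429 [pair 0] h(54,54)=(54*31+54)%997=731 [pair 1] -> [429, 731]
  Sibling for proof at L2: 600
L4: h(429,731)=(429*31+731)%997=72 [pair 0] -> [72]
  Sibling for proof at L3: 731
Root: 72
Proof path (sibling hashes from leaf to root): [98, 638, 600, 731]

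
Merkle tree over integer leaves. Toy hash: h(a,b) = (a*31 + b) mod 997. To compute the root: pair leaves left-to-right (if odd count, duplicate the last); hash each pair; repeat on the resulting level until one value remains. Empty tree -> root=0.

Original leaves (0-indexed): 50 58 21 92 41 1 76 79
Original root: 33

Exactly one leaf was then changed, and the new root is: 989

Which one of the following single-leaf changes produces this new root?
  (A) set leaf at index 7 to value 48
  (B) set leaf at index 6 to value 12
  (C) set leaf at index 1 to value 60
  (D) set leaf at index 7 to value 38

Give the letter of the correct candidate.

Original leaves: [50, 58, 21, 92, 41, 1, 76, 79]
Target new root: 989
Try each candidate change and compute the resulting root:
Candidate A: set leaf[7] = 48 -> leaves = [50, 58, 21, 92, 41, 1, 76, 48]
  L0: [50, 58, 21, 92, 41, 1, 76, 48]
  L1: h(50,58)=(50*31+58)%997=611 h(21,92)=(21*31+92)%997=743 h(41,1)=(41*31+1)%997=275 h(76,48)=(76*31+48)%997=410 -> [611, 743, 275, 410]
  L2: h(611,743)=(611*31+743)%997=741 h(275,410)=(275*31+410)%997=959 -> [741, 959]
  L3: h(741,959)=(741*31+959)%997=2 -> [2]
  root = 2 != target 989
Candidate B: set leaf[6] = 12 -> leaves = [50, 58, 21, 92, 41, 1, 12, 79]
  L0: [50, 58, 21, 92, 41, 1, 12, 79]
  L1: h(50,58)=(50*31+58)%997=611 h(21,92)=(21*31+92)%997=743 h(41,1)=(41*31+1)%997=275 h(12,79)=(12*31+79)%997=451 -> [611, 743, 275, 451]
  L2: h(611,743)=(611*31+743)%997=741 h(275,451)=(275*31+451)%997=3 -> [741, 3]
  L3: h(741,3)=(741*31+3)%997=43 -> [43]
  root = 43 != target 989
Candidate C: set leaf[1] = 60 -> leaves = [50, 60, 21, 92, 41, 1, 76, 79]
  L0: [50, 60, 21, 92, 41, 1, 76, 79]
  L1: h(50,60)=(50*31+60)%997=613 h(21,92)=(21*31+92)%997=743 h(41,1)=(41*31+1)%997=275 h(76,79)=(76*31+79)%997=441 -> [613, 743, 275, 441]
  L2: h(613,743)=(613*31+743)%997=803 h(275,441)=(275*31+441)%997=990 -> [803, 990]
  L3: h(803,990)=(803*31+990)%997=958 -> [958]
  root = 958 != target 989
Candidate D: set leaf[7] = 38 -> leaves = [50, 58, 21, 92, 41, 1, 76, 38]
  L0: [50, 58, 21, 92, 41, 1, 76, 38]
  L1: h(50,58)=(50*31+58)%997=611 h(21,92)=(21*31+92)%997=743 h(41,1)=(41*31+1)%997=275 h(76,38)=(76*31+38)%997=400 -> [611, 743, 275, 400]
  L2: h(611,743)=(611*31+743)%997=741 h(275,400)=(275*31+400)%997=949 -> [741, 949]
  L3: h(741,949)=(741*31+949)%997=989 -> [989]
  root = 989 == target 989  ** MATCH **
Candidate D produces the target root.

Answer: D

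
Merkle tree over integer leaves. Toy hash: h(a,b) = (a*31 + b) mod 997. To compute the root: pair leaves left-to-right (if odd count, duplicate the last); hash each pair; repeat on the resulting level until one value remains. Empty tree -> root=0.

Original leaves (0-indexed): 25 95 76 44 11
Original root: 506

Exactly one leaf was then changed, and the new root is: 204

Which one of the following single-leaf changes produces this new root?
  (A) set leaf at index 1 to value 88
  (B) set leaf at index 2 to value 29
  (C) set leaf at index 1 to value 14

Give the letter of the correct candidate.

Original leaves: [25, 95, 76, 44, 11]
Target new root: 204
Try each candidate change and compute the resulting root:
Candidate A: set leaf[1] = 88 -> leaves = [25, 88, 76, 44, 11]
  L0: [25, 88, 76, 44, 11]
  L1: h(25,88)=(25*31+88)%997=863 h(76,44)=(76*31+44)%997=406 h(11,11)=(11*31+11)%997=352 -> [863, 406, 352]
  L2: h(863,406)=(863*31+406)%997=240 h(352,352)=(352*31+352)%997=297 -> [240, 297]
  L3: h(240,297)=(240*31+297)%997=758 -> [758]
  root = 758 != target 204
Candidate B: set leaf[2] = 29 -> leaves = [25, 95, 29, 44, 11]
  L0: [25, 95, 29, 44, 11]
  L1: h(25,95)=(25*31+95)%997=870 h(29,44)=(29*31+44)%997=943 h(11,11)=(11*31+11)%997=352 -> [870, 943, 352]
  L2: h(870,943)=(870*31+943)%997=994 h(352,352)=(352*31+352)%997=297 -> [994, 297]
  L3: h(994,297)=(994*31+297)%997=204 -> [204]
  root = 204 == target 204  ** MATCH **
Candidate C: set leaf[1] = 14 -> leaves = [25, 14, 76, 44, 11]
  L0: [25, 14, 76, 44, 11]
  L1: h(25,14)=(25*31+14)%997=789 h(76,44)=(76*31+44)%997=406 h(11,11)=(11*31+11)%997=352 -> [789, 406, 352]
  L2: h(789,406)=(789*31+406)%997=937 h(352,352)=(352*31+352)%997=297 -> [937, 297]
  L3: h(937,297)=(937*31+297)%997=431 -> [431]
  root = 431 != target 204
Candidate B produces the target root.

Answer: B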